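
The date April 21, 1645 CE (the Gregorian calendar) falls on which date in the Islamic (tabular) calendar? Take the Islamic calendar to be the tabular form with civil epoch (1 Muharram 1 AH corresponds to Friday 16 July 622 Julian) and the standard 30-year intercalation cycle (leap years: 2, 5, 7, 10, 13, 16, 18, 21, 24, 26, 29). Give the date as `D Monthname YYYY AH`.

Both dates share Julian Day Number 2321995; in the tabular Islamic calendar that is 24 Safar 1055 AH.

24 Safar 1055 AH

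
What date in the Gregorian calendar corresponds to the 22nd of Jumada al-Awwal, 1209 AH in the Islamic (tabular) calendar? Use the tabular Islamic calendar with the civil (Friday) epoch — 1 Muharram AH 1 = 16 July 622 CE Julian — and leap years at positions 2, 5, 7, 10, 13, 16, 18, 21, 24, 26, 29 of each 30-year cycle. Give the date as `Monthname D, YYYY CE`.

December 15, 1794 CE

Julian Day Number of the source date = 2376654.
Converting JDN 2376654 to the Gregorian calendar gives 15 December 1794 CE.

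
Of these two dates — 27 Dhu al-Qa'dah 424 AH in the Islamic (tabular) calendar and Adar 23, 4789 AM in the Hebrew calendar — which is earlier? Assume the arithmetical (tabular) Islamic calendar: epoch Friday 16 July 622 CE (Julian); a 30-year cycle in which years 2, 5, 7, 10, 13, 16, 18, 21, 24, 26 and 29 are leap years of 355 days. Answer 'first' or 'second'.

second

First date → JDN 2098658; second date → JDN 2096970.
JDN 2096970 < JDN 2098658, so the second date is earlier.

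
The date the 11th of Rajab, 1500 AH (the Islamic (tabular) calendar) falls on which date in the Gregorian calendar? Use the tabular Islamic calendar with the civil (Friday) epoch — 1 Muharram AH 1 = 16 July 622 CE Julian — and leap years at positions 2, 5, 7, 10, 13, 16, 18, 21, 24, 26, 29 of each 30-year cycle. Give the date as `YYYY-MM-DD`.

Both dates share Julian Day Number 2479823; in the Gregorian calendar that is 3 June 2077 CE.

2077-06-03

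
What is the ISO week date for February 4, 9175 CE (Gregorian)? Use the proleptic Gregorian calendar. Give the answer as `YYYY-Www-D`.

9175-W06-2

The weekday is Tuesday (ISO weekday 2).
That Tuesday belongs to ISO week 6 of ISO year 9175.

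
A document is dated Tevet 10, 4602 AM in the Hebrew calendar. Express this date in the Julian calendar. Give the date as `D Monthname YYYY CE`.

The source date corresponds to 31 December 841 in the proleptic Gregorian calendar (JDN 2028594).
That day falls on 27 December 841 CE in the Julian calendar.

27 December 841 CE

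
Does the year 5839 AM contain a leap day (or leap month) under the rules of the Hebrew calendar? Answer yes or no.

yes

Hebrew year 5839 is year 6 of its 19-year Metonic cycle; leap years are at positions 3, 6, 8, 11, 14, 17, 19, so it is a leap year (13 months).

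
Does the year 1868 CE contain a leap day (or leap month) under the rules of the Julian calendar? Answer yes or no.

yes

1868 mod 4 = 0, so it is a leap year in the Julian calendar.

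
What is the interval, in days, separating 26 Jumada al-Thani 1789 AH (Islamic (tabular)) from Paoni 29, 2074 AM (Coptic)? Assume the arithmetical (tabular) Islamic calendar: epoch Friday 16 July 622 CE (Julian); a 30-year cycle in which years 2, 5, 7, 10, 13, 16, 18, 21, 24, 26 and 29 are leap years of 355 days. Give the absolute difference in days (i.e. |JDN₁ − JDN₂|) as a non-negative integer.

270

First date → JDN 2582221; second date → JDN 2582491.
The interval is |2582221 − 2582491| = 270 days.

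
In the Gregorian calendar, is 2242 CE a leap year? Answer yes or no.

no

2242 is not divisible by 4, so it is a common year.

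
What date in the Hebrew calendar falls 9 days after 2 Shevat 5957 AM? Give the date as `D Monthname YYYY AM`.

11 Shevat 5957 AM

JDN of 2 Shevat 5957 AM = 2523518.
2523518 + 9 = 2523527.
JDN 2523527 in the Hebrew calendar is 11 Shevat 5957 AM.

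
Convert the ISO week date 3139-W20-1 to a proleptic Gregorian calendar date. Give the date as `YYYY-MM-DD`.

ISO week 1 of 3139 is the week containing the first Thursday of 3139.
Week 20, day 1 (Monday) lands on 3139-05-15.

3139-05-15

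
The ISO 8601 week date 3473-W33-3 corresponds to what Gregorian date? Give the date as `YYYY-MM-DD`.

3473-08-13

ISO week 1 of 3473 is the week containing the first Thursday of 3473.
Week 33, day 3 (Wednesday) lands on 3473-08-13.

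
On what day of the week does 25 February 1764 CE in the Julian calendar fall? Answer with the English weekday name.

Equivalently 7 March 1764 Gregorian, JDN 2365414.
JDN 2365414 mod 7 = 2, and JDN 0 was a Monday, so this is a Wednesday.

Wednesday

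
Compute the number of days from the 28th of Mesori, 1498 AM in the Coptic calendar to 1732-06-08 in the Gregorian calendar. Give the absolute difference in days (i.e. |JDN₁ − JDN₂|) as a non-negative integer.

18347

First date → JDN 2372166; second date → JDN 2353819.
The interval is |2372166 − 2353819| = 18347 days.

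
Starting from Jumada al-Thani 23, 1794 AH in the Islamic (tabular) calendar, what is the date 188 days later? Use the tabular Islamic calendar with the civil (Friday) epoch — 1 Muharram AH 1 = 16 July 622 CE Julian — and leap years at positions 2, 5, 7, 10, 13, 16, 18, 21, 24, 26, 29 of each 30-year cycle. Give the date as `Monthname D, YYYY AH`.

The starting date is JDN 2583989; 2583989 + 188 = 2584177.
JDN 2584177 corresponds to Muharram 4, 1795 AH.

Muharram 4, 1795 AH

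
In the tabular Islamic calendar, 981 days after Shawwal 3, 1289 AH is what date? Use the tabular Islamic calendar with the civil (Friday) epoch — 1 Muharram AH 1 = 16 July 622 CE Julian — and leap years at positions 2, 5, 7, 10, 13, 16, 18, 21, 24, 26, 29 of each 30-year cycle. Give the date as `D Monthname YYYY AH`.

The starting date is JDN 2405132; 2405132 + 981 = 2406113.
JDN 2406113 corresponds to 10 Rajab 1292 AH.

10 Rajab 1292 AH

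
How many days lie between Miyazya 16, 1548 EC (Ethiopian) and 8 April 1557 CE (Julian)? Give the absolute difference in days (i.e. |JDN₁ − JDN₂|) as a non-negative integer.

JDN of the first date = 2289488.
JDN of the second date = 2289850.
|2289850 − 2289488| = 362.

362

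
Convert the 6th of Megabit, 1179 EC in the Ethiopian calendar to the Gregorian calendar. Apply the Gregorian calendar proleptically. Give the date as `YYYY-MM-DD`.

1187-03-09

Both dates share Julian Day Number 2154670; in the Gregorian calendar that is 9 March 1187 CE.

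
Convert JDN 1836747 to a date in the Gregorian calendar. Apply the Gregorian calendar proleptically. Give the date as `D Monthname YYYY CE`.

JDN 2451545 is 1 Jan 2000; 1836747 is −614798 days from there.

28 September 316 CE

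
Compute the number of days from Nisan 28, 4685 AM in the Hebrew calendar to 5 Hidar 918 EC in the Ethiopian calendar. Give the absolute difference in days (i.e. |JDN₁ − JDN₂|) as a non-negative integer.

190

First date → JDN 2059029; second date → JDN 2059219.
The interval is |2059029 − 2059219| = 190 days.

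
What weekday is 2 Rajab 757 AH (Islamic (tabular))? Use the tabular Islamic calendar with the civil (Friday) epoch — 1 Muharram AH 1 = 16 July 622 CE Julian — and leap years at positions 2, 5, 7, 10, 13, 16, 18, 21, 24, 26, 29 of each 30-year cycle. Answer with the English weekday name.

Equivalently 9 July 1356 Gregorian, JDN 2216519.
JDN 2216519 mod 7 = 4, and JDN 0 was a Monday, so this is a Friday.

Friday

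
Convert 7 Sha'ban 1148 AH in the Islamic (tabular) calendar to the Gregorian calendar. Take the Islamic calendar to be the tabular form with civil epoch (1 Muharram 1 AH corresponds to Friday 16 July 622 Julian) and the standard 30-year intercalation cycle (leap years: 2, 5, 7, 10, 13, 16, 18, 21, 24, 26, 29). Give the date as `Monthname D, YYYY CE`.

Julian Day Number of the source date = 2355112.
Converting JDN 2355112 to the Gregorian calendar gives 23 December 1735 CE.

December 23, 1735 CE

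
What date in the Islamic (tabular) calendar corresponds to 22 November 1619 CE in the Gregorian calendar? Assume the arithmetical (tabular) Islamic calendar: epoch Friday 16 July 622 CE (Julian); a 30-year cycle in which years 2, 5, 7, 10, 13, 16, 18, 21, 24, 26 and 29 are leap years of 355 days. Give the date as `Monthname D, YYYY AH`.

Julian Day Number of the source date = 2312713.
Converting JDN 2312713 to the tabular Islamic calendar gives 14 Dhu al-Hijjah 1028 AH.

Dhu al-Hijjah 14, 1028 AH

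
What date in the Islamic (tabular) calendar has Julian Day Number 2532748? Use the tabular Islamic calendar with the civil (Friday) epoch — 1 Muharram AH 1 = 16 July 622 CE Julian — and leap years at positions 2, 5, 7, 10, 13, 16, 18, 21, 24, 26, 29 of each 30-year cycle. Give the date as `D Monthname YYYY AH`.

The Gregorian equivalent of JDN 2532748 is 30 April 2222.
In the tabular Islamic calendar that day is 18 Dhu al-Qa'dah 1649 AH.

18 Dhu al-Qa'dah 1649 AH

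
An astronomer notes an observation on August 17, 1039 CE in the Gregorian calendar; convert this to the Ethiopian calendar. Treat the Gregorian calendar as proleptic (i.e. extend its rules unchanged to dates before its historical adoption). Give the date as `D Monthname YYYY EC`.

Julian Day Number of the source date = 2100775.
Converting JDN 2100775 to the Ethiopian calendar gives 18 Nehase 1031 EC.

18 Nehase 1031 EC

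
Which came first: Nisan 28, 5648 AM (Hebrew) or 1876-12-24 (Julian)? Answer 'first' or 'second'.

second

First date → JDN 2410737; second date → JDN 2406625.
JDN 2406625 < JDN 2410737, so the second date is earlier.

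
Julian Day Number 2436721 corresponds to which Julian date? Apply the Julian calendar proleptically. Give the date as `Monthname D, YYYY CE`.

May 19, 1959 CE

JDN 2436721 is 1 June 1959 in the Gregorian calendar.
In the Julian calendar that day is May 19, 1959 CE.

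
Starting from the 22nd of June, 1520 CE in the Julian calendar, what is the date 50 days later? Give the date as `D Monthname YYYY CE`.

11 August 1520 CE

JDN of the 22nd of June, 1520 CE = 2276411.
2276411 + 50 = 2276461.
JDN 2276461 in the Julian calendar is 11 August 1520 CE.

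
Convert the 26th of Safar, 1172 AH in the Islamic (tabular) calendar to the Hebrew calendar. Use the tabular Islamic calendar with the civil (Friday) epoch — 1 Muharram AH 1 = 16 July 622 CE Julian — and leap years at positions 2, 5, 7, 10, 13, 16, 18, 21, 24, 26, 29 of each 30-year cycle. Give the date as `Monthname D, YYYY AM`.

The source date corresponds to 29 October 1758 in the Gregorian calendar (JDN 2363458).
That day falls on 27 Tishrei 5519 AM in the Hebrew calendar.

Tishrei 27, 5519 AM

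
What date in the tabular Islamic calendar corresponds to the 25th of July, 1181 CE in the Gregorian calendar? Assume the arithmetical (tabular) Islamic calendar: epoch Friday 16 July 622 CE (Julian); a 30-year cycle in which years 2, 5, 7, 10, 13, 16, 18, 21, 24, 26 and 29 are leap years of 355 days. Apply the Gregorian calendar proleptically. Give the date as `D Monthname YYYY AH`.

Both dates share Julian Day Number 2152617; in the tabular Islamic calendar that is 4 Rabi' al-Awwal 577 AH.

4 Rabi' al-Awwal 577 AH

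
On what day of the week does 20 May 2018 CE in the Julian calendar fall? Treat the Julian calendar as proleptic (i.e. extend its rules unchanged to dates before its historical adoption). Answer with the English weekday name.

Saturday

Equivalently 2 June 2018 Gregorian, JDN 2458272.
JDN 2458272 mod 7 = 5, and JDN 0 was a Monday, so this is a Saturday.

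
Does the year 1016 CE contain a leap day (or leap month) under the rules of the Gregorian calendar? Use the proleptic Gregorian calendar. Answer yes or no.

yes

1016 is divisible by 4 and not by 100, so it is a leap year.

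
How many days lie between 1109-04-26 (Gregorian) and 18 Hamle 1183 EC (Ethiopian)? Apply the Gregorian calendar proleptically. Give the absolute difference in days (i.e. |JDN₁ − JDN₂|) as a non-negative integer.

First date → JDN 2126229; second date → JDN 2156263.
The interval is |2126229 − 2156263| = 30034 days.

30034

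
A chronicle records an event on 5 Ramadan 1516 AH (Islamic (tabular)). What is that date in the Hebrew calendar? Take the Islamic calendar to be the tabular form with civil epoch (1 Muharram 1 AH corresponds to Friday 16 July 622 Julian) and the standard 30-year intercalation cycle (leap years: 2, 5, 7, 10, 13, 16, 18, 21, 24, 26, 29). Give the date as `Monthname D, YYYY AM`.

Shevat 5, 5853 AM

Both dates share Julian Day Number 2485545; in the Hebrew calendar that is 5 Shevat 5853 AM.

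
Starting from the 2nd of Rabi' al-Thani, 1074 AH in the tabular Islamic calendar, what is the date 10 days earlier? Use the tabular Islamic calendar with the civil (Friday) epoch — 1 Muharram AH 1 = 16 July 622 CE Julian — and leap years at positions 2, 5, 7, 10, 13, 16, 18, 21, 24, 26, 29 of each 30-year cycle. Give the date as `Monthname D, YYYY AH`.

Counting 10 days back from JDN 2328765 reaches JDN 2328755, which is Rabi' al-Awwal 22, 1074 AH.

Rabi' al-Awwal 22, 1074 AH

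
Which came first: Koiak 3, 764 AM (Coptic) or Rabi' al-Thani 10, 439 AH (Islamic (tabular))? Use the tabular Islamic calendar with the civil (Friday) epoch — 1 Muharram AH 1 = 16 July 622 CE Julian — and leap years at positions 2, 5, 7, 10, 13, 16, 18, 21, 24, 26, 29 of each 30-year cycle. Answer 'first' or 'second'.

First date → JDN 2103808; second date → JDN 2103751.
JDN 2103751 < JDN 2103808, so the second date is earlier.

second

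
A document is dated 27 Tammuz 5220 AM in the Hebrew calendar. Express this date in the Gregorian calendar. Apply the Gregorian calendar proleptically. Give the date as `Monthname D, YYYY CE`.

July 25, 1460 CE

Julian Day Number of the source date = 2254520.
Converting JDN 2254520 to the Gregorian calendar gives 25 July 1460 CE.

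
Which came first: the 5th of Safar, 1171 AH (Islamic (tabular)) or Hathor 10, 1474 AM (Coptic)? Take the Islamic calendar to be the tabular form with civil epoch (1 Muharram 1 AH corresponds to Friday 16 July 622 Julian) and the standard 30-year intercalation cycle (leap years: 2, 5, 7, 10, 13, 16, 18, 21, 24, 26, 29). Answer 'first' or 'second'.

The two dates have Julian Day Numbers 2363083 and 2363112 respectively.
Since 2363083 < 2363112, the first date comes first.

first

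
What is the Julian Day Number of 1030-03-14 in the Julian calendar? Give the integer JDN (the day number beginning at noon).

2097338

In the proleptic Gregorian calendar the same day is 20 March 1030.
JDN 2400001 is 17 November 1858 CE (Gregorian), MJD 0; the target day is −302663 days from there, so JDN = 2097338.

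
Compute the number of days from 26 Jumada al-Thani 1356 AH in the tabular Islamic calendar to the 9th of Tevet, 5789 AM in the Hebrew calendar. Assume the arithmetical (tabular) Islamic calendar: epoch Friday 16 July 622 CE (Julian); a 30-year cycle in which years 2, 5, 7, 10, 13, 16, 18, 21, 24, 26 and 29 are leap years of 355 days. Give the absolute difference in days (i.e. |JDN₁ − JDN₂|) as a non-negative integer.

33353

First date → JDN 2428780; second date → JDN 2462133.
The interval is |2428780 − 2462133| = 33353 days.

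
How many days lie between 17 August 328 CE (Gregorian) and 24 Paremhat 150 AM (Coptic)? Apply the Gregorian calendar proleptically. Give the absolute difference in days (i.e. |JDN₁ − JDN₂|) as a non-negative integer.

First date → JDN 1841088; second date → JDN 1879655.
The interval is |1841088 − 1879655| = 38567 days.

38567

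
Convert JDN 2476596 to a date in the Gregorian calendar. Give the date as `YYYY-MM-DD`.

Counting from JDN 2299161 = 15 Oct 1582 gives an offset of 177435 days.

2068-08-02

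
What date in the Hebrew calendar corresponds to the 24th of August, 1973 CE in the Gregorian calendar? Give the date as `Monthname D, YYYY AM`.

Both dates share Julian Day Number 2441919; in the Hebrew calendar that is 26 Av 5733 AM.

Av 26, 5733 AM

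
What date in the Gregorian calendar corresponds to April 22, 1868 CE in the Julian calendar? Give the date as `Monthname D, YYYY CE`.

May 4, 1868 CE

At this point the Julian calendar is 12 days behind the Gregorian.
22 April 1868 Julian + 12 days → 4 May 1868 Gregorian.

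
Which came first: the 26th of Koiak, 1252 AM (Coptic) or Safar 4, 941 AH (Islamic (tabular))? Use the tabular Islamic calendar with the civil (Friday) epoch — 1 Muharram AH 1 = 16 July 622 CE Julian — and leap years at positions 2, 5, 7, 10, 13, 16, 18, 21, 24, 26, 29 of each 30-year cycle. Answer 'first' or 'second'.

Converting both to JDN: 2282073 vs 2281578; the smaller is the second.

second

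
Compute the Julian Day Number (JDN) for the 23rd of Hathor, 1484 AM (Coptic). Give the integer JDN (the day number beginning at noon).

2366778

In the Gregorian calendar the same day is 1 December 1767.
JDN 2400001 is 17 November 1858 CE (Gregorian), MJD 0; the target day is −33223 days from there, so JDN = 2366778.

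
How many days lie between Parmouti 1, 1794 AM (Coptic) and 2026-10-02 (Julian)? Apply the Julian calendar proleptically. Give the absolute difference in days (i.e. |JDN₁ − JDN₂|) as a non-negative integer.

JDN of the first date = 2480133.
JDN of the second date = 2461329.
|2461329 − 2480133| = 18804.

18804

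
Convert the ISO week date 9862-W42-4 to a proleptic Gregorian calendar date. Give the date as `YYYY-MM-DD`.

9862-10-16

ISO week 1 of 9862 is the week containing the first Thursday of 9862.
Week 42, day 4 (Thursday) lands on 9862-10-16.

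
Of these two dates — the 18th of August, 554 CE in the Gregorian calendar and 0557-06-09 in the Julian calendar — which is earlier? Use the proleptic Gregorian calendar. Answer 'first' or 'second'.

first

First date → JDN 1923634; second date → JDN 1924662.
JDN 1923634 < JDN 1924662, so the first date is earlier.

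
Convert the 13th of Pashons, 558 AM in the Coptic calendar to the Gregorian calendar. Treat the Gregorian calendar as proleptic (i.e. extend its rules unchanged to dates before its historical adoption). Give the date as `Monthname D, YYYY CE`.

Both dates share Julian Day Number 2028726; in the Gregorian calendar that is 12 May 842 CE.

May 12, 842 CE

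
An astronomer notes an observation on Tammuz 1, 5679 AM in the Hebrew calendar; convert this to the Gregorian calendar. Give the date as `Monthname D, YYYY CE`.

June 29, 1919 CE

Julian Day Number of the source date = 2422139.
Converting JDN 2422139 to the Gregorian calendar gives 29 June 1919 CE.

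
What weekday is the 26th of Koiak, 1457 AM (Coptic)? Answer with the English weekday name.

Equivalently 2 January 1741 Gregorian, JDN 2356949.
JDN 2356949 mod 7 = 0, and JDN 0 was a Monday, so this is a Monday.

Monday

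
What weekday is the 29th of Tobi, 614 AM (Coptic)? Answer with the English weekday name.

This is JDN 2049076 (28 January 898 Gregorian).
2049076 ≡ 1 (mod 7); counting from Monday = 0 gives Tuesday.

Tuesday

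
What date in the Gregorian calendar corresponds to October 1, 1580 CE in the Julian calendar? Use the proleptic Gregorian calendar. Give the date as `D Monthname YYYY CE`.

At this point the Julian calendar is 10 days behind the Gregorian.
1 October 1580 Julian + 10 days → 11 October 1580 Gregorian.

11 October 1580 CE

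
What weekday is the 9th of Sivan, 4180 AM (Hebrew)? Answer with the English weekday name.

This is JDN 1874621 (8 June 420 Gregorian).
1874621 ≡ 0 (mod 7); counting from Monday = 0 gives Monday.

Monday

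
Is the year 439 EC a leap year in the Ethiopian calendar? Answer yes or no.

439 mod 4 = 3; in the Ethiopian calendar a year is leap when year mod 4 = 3, so it is a leap year.

yes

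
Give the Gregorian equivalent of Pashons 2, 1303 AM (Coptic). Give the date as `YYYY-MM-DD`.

Julian Day Number of the source date = 2300826.
Converting JDN 2300826 to the Gregorian calendar gives 7 May 1587 CE.

1587-05-07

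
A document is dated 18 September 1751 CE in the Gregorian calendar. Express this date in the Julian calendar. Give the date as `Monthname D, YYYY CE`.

September 7, 1751 CE

At this point the Julian calendar is 11 days behind the Gregorian.
18 September 1751 Gregorian − 11 days → 7 September 1751 Julian.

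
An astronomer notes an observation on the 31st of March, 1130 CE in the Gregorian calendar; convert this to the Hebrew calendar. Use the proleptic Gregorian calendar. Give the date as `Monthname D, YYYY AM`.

Julian Day Number of the source date = 2133873.
Converting JDN 2133873 to the Hebrew calendar gives 12 Nisan 4890 AM.

Nisan 12, 4890 AM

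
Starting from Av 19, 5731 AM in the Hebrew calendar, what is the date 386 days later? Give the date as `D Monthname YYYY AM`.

20 Elul 5732 AM

JDN of Av 19, 5731 AM = 2441174.
2441174 + 386 = 2441560.
JDN 2441560 in the Hebrew calendar is 20 Elul 5732 AM.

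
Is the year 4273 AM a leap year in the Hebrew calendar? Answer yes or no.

Hebrew year 4273 is year 17 of its 19-year Metonic cycle; leap years are at positions 3, 6, 8, 11, 14, 17, 19, so it is a leap year (13 months).

yes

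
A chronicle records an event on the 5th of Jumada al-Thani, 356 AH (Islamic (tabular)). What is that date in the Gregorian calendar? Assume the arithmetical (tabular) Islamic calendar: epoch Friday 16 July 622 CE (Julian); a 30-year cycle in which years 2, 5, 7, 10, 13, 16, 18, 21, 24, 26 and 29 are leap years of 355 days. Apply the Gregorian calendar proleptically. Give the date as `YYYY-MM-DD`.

Both dates share Julian Day Number 2074392; in the Gregorian calendar that is 23 May 967 CE.

0967-05-23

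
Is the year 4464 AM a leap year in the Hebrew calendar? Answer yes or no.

Hebrew year 4464 is year 18 of its 19-year Metonic cycle; leap years are at positions 3, 6, 8, 11, 14, 17, 19, so it is a common year (12 months).

no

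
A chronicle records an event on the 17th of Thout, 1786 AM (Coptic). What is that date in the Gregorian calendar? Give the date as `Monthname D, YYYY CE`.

September 27, 2069 CE

Julian Day Number of the source date = 2477017.
Converting JDN 2477017 to the Gregorian calendar gives 27 September 2069 CE.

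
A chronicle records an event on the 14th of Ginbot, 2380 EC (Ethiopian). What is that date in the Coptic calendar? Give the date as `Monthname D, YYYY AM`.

Pashons 14, 2104 AM

Julian Day Number of the source date = 2593404.
Converting JDN 2593404 to the Coptic calendar gives 14 Pashons 2104 AM.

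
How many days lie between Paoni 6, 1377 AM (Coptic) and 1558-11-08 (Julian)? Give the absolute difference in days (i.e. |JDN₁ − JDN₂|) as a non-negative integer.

First date → JDN 2327889; second date → JDN 2290429.
The interval is |2327889 − 2290429| = 37460 days.

37460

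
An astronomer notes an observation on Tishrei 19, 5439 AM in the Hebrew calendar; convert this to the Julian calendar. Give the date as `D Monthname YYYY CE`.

25 September 1678 CE

Both dates share Julian Day Number 2334215; in the Julian calendar that is 25 September 1678 CE.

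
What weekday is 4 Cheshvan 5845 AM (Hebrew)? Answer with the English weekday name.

Thursday

Equivalently 2 November 2084 Gregorian, JDN 2482532.
Since JDN mod 7 = 3 (0 = Monday), the day is Thursday.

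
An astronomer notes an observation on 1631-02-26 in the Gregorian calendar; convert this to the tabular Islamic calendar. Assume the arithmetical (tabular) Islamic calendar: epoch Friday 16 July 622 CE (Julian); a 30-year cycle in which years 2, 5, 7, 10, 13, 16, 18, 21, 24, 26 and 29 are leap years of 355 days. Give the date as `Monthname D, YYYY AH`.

Both dates share Julian Day Number 2316827; in the tabular Islamic calendar that is 24 Rajab 1040 AH.

Rajab 24, 1040 AH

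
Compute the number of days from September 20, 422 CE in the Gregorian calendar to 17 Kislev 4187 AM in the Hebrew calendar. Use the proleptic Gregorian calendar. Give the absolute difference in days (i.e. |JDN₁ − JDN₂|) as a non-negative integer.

First date → JDN 1875455; second date → JDN 1876991.
The interval is |1875455 − 1876991| = 1536 days.

1536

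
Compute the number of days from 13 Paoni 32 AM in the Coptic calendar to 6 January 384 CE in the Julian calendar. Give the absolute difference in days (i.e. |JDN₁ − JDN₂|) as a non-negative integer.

First date → JDN 1836635; second date → JDN 1861319.
The interval is |1836635 − 1861319| = 24684 days.

24684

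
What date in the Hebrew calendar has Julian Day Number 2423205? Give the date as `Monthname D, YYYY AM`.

The Gregorian equivalent of JDN 2423205 is 30 May 1922.
In the Hebrew calendar that day is Sivan 3, 5682 AM.

Sivan 3, 5682 AM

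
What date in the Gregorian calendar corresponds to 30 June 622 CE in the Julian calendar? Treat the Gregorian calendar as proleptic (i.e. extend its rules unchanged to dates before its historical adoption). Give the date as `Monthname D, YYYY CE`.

July 3, 622 CE

The Julian–Gregorian offset here is 3 days (Julian trailing).
30 June 622 Julian + 3 days → 3 July 622 Gregorian.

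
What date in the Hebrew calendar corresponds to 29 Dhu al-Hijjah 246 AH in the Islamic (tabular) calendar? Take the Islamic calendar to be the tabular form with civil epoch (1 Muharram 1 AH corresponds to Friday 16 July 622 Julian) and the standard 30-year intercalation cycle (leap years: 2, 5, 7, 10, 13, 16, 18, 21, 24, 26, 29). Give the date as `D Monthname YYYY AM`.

1 Nisan 4621 AM

The source date corresponds to 20 March 861 in the proleptic Gregorian calendar (JDN 2035613).
That day falls on 1 Nisan 4621 AM in the Hebrew calendar.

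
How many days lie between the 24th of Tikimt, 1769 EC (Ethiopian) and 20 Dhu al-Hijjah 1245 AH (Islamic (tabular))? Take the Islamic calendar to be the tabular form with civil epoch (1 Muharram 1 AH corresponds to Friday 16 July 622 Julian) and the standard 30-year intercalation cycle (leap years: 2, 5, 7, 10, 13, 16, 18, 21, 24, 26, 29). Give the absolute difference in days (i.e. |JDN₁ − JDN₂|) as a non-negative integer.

19580

JDN of the first date = 2370036.
JDN of the second date = 2389616.
|2389616 − 2370036| = 19580.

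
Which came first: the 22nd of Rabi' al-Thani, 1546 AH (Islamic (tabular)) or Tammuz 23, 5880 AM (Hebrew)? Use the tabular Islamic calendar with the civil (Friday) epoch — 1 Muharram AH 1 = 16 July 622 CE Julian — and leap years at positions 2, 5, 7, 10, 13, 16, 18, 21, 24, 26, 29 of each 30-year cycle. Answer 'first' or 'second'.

The two dates have Julian Day Numbers 2496046 and 2495574 respectively.
Since 2495574 < 2496046, the second date comes first.

second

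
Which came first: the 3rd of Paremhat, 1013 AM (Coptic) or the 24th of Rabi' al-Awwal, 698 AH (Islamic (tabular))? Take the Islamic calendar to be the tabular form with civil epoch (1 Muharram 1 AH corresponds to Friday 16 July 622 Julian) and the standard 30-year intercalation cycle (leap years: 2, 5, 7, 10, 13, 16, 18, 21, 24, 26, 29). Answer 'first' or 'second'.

Converting both to JDN: 2194845 vs 2195516; the smaller is the first.

first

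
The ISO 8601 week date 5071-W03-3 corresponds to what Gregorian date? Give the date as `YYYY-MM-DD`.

ISO week 1 of 5071 is the week containing the first Thursday of 5071.
Week 3, day 3 (Wednesday) lands on 5071-01-18.

5071-01-18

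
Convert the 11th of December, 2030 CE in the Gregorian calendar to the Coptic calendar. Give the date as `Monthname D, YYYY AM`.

Julian Day Number of the source date = 2462847.
Converting JDN 2462847 to the Coptic calendar gives 2 Koiak 1747 AM.

Koiak 2, 1747 AM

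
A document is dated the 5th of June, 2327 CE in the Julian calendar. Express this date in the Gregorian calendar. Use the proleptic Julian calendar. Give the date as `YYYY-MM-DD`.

2327-06-21

At this point the Julian calendar is 16 days behind the Gregorian.
5 June 2327 Julian + 16 days → 21 June 2327 Gregorian.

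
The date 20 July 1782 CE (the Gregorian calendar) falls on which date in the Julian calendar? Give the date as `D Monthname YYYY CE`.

9 July 1782 CE

The Julian–Gregorian offset here is 11 days (Julian trailing).
20 July 1782 Gregorian − 11 days → 9 July 1782 Julian.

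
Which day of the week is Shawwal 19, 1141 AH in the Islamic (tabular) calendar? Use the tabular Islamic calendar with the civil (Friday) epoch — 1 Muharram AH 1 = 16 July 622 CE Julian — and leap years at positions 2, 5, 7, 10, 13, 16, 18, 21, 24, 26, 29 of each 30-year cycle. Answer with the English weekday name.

Wednesday

In the Gregorian calendar this is 18 May 1729 (JDN 2352702).
JDN 2352702 mod 7 = 2, and JDN 0 was a Monday, so this is a Wednesday.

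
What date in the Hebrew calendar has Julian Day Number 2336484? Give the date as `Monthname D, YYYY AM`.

Tevet 14, 5445 AM

The Gregorian equivalent of JDN 2336484 is 21 December 1684.
In the Hebrew calendar that day is Tevet 14, 5445 AM.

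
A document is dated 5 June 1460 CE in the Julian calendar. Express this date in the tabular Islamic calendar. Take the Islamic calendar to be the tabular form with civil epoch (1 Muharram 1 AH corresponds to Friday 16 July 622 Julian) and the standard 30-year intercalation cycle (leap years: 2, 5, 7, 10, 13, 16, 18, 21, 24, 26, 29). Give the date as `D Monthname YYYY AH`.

Julian Day Number of the source date = 2254479.
Converting JDN 2254479 to the tabular Islamic calendar gives 15 Sha'ban 864 AH.

15 Sha'ban 864 AH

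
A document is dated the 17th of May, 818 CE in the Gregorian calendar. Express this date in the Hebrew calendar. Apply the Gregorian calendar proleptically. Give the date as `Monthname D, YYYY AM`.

Julian Day Number of the source date = 2019965.
Converting JDN 2019965 to the Hebrew calendar gives 5 Sivan 4578 AM.

Sivan 5, 4578 AM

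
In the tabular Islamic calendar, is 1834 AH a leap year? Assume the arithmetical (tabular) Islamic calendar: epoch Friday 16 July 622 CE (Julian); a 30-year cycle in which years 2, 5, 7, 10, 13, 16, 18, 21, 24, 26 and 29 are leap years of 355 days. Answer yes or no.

Year 1834 AH is year 4 of its 30-year cycle; leap positions are 2, 5, 7, 10, 13, 16, 18, 21, 24, 26, 29, so it is a common year (354 days).

no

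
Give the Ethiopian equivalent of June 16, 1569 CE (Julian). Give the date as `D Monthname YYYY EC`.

22 Sene 1561 EC

Julian Day Number of the source date = 2294302.
Converting JDN 2294302 to the Ethiopian calendar gives 22 Sene 1561 EC.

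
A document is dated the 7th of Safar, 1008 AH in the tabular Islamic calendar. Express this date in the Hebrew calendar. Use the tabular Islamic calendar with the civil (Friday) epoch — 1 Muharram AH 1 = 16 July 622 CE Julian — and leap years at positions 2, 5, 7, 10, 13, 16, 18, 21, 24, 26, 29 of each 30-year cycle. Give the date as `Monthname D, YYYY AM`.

Elul 8, 5359 AM

Julian Day Number of the source date = 2305323.
Converting JDN 2305323 to the Hebrew calendar gives 8 Elul 5359 AM.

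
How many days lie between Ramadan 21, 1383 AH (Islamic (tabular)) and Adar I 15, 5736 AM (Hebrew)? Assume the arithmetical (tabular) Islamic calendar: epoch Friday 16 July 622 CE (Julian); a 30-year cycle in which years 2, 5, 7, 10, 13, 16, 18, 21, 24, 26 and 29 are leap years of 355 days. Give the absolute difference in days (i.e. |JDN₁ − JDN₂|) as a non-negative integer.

4394

First date → JDN 2438431; second date → JDN 2442825.
The interval is |2438431 − 2442825| = 4394 days.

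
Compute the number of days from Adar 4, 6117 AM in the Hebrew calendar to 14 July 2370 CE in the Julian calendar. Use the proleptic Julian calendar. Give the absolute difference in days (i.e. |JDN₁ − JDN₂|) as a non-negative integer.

First date → JDN 2581992; second date → JDN 2586895.
The interval is |2581992 − 2586895| = 4903 days.

4903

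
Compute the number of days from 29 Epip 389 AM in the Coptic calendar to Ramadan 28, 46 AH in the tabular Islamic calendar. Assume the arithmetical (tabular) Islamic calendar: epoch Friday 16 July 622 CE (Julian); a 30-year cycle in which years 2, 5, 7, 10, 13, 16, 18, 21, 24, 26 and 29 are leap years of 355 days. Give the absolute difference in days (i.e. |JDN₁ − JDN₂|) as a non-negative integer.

JDN of the first date = 1967075.
JDN of the second date = 1964649.
|1964649 − 1967075| = 2426.

2426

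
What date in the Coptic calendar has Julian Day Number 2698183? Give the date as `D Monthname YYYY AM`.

The Gregorian equivalent of JDN 2698183 is 10 April 2675.
In the Coptic calendar that day is 27 Paremhat 2391 AM.

27 Paremhat 2391 AM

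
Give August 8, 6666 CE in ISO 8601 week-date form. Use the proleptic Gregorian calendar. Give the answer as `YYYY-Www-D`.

The weekday is Wednesday (ISO weekday 3).
That Wednesday belongs to ISO week 32 of ISO year 6666.

6666-W32-3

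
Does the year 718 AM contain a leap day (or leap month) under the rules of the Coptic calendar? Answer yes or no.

no

718 mod 4 = 2; in the Coptic calendar a year is leap when year mod 4 = 3, so it is a common year.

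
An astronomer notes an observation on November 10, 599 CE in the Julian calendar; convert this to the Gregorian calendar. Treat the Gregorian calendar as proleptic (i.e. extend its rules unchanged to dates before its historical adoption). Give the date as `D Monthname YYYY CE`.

The Julian–Gregorian offset here is 2 days (Julian trailing).
10 November 599 Julian + 2 days → 12 November 599 Gregorian.

12 November 599 CE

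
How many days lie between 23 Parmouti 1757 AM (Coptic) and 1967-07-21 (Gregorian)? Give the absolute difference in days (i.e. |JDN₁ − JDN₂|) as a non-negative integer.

First date → JDN 2466641; second date → JDN 2439693.
The interval is |2466641 − 2439693| = 26948 days.

26948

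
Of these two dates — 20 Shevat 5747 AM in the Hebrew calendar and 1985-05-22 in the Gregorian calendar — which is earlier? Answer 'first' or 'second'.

Converting both to JDN: 2446846 vs 2446208; the smaller is the second.

second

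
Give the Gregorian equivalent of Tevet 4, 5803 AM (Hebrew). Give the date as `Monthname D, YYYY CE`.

Both dates share Julian Day Number 2467236; in the Gregorian calendar that is 17 December 2042 CE.

December 17, 2042 CE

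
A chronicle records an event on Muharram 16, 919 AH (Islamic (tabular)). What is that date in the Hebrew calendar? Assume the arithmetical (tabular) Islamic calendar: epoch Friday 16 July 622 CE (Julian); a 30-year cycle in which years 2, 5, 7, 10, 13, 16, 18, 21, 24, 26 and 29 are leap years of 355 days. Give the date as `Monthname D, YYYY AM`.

Both dates share Julian Day Number 2273764; in the Hebrew calendar that is 17 Nisan 5273 AM.

Nisan 17, 5273 AM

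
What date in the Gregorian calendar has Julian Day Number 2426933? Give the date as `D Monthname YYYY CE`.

13 August 1932 CE

JDN 2451545 is 1 Jan 2000; 2426933 is −24612 days from there.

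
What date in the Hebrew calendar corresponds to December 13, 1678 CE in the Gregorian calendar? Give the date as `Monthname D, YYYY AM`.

Both dates share Julian Day Number 2334284; in the Hebrew calendar that is 28 Kislev 5439 AM.

Kislev 28, 5439 AM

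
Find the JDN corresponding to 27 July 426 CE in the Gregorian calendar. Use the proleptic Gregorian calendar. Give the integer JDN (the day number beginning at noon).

1876861

JDN 2299161 is 15 October 1582 CE (Gregorian); the target day is −422300 days from there, so JDN = 1876861.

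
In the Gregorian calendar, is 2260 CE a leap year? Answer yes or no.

2260 is divisible by 4 and not by 100, so it is a leap year.

yes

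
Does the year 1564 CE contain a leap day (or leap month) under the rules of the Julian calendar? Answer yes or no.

1564 mod 4 = 0, so it is a leap year in the Julian calendar.

yes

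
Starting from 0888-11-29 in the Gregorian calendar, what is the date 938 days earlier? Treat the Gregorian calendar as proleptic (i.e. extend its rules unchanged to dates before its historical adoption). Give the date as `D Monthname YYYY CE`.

6 May 886 CE

JDN of 0888-11-29 = 2045729.
2045729 − 938 = 2044791.
JDN 2044791 in the Gregorian calendar is 6 May 886 CE.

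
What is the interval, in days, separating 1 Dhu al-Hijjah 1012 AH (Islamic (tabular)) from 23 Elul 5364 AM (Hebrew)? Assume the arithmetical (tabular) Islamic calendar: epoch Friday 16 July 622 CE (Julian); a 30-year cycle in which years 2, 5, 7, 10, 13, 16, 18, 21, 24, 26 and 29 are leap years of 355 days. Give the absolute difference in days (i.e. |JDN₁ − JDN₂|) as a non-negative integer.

140

First date → JDN 2307030; second date → JDN 2307170.
The interval is |2307030 − 2307170| = 140 days.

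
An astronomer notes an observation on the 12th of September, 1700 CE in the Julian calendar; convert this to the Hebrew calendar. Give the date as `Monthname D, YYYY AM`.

Tishrei 10, 5461 AM

Both dates share Julian Day Number 2342238; in the Hebrew calendar that is 10 Tishrei 5461 AM.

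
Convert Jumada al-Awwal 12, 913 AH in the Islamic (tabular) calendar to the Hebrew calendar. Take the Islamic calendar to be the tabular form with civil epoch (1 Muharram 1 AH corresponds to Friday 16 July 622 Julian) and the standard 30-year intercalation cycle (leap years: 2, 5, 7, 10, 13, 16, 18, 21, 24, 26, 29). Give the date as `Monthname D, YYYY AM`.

Tishrei 13, 5268 AM

Both dates share Julian Day Number 2271751; in the Hebrew calendar that is 13 Tishrei 5268 AM.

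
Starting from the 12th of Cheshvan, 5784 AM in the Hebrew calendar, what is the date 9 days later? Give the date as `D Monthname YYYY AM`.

21 Cheshvan 5784 AM

Counting 9 days forward from JDN 2460245 reaches JDN 2460254, which is 21 Cheshvan 5784 AM.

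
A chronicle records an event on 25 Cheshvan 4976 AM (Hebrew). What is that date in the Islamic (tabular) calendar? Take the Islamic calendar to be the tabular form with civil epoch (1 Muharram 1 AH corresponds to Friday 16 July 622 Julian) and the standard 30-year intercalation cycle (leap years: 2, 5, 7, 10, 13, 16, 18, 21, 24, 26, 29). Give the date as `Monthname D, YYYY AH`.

Both dates share Julian Day Number 2165129; in the tabular Islamic calendar that is 24 Jumada al-Thani 612 AH.

Jumada al-Thani 24, 612 AH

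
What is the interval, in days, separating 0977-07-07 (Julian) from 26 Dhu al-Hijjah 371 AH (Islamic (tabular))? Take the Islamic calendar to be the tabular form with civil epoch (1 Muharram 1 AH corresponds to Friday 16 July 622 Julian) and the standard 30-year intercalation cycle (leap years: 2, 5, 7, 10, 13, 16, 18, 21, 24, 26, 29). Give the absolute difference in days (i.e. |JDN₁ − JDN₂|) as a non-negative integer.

First date → JDN 2078095; second date → JDN 2079906.
The interval is |2078095 − 2079906| = 1811 days.

1811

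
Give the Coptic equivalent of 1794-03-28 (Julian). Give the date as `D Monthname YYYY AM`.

2 Parmouti 1510 AM

Julian Day Number of the source date = 2376403.
Converting JDN 2376403 to the Coptic calendar gives 2 Parmouti 1510 AM.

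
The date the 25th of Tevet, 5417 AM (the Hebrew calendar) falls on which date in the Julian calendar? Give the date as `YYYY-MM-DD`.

1656-12-31

Julian Day Number of the source date = 2326277.
Converting JDN 2326277 to the Julian calendar gives 31 December 1656 CE.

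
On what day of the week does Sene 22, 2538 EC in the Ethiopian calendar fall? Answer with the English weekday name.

This is JDN 2651151 (3 July 2546 Gregorian).
Since JDN mod 7 = 6 (0 = Monday), the day is Sunday.

Sunday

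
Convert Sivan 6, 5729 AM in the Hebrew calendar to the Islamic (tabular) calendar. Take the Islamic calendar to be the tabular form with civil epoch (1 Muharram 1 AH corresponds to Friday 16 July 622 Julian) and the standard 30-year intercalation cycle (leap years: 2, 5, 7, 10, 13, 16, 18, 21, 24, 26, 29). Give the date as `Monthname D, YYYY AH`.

Julian Day Number of the source date = 2440365.
Converting JDN 2440365 to the tabular Islamic calendar gives 6 Rabi' al-Awwal 1389 AH.

Rabi' al-Awwal 6, 1389 AH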